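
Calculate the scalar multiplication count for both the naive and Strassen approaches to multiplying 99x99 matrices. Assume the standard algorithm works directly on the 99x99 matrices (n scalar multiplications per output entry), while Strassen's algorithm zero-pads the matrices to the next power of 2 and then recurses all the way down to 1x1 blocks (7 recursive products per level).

Matrix multiplication for 99x99 matrices:

Strassen's algorithm requires power-of-2 dimensions. Pad 99x99 to 128x128 (next power of 2).

Standard algorithm: 99^3 = 970299 multiplications
Strassen's algorithm: 7^(log2(128)) = 7^7 = 823543 multiplications
Savings: 970299 - 823543 = 146756 multiplications

Standard: 970299 multiplications (99^3). Strassen: 823543 multiplications (7^7, after padding to 128x128). Strassen reduces 8 recursive multiplications to 7 at each level.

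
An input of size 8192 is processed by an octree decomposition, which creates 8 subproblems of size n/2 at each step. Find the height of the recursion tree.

For divide and conquer with division factor 2:

Problem sizes at each level:
Level 0: 8192
Level 1: 4096
Level 2: 2048
Level 3: 1024
Level 4: 512
Level 5: 256
Level 6: 128
Level 7: 64
Level 8: 32
Level 9: 16
Level 10: 8
Level 11: 4
Level 12: 2
Level 13: 1

The root is level 0 and the size-1 base case is level 13 (the tree spans levels 0 through 13, i.e. 14 levels counting the root), so the depth is the number of divisions: log_2(8192) = 13

The recursion tree depth is log_2(8192) = 13. At each level, the problem size is divided by 2, so it takes 13 divisions to reduce to a base case of size 1. The algorithm makes 8 recursive calls at each level.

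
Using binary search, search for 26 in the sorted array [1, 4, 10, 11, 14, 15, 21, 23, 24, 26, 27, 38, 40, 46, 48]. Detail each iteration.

Binary search for 26 in [1, 4, 10, 11, 14, 15, 21, 23, 24, 26, 27, 38, 40, 46, 48]:

lo=0, hi=14, mid=7, arr[mid]=23 -> 23 < 26, search right half
lo=8, hi=14, mid=11, arr[mid]=38 -> 38 > 26, search left half
lo=8, hi=10, mid=9, arr[mid]=26 -> Found target at index 9!

Binary search finds 26 at index 9 after 3 comparisons. The search repeatedly halves the search space by comparing with the middle element.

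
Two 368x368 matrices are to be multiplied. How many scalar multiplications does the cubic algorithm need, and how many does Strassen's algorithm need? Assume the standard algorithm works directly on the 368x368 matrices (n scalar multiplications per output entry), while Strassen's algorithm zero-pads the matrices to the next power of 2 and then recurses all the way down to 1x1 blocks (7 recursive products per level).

Matrix multiplication for 368x368 matrices:

Strassen's algorithm requires power-of-2 dimensions. Pad 368x368 to 512x512 (next power of 2).

Standard algorithm: 368^3 = 49836032 multiplications
Strassen's algorithm: 7^(log2(512)) = 7^9 = 40353607 multiplications
Savings: 49836032 - 40353607 = 9482425 multiplications

Standard: 49836032 multiplications (368^3). Strassen: 40353607 multiplications (7^9, after padding to 512x512). Strassen reduces 8 recursive multiplications to 7 at each level.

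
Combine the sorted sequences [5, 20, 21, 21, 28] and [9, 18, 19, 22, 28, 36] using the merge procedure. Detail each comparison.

Merging process:

Compare 5 vs 9: take 5 from left. Merged: [5]
Compare 20 vs 9: take 9 from right. Merged: [5, 9]
Compare 20 vs 18: take 18 from right. Merged: [5, 9, 18]
Compare 20 vs 19: take 19 from right. Merged: [5, 9, 18, 19]
Compare 20 vs 22: take 20 from left. Merged: [5, 9, 18, 19, 20]
Compare 21 vs 22: take 21 from left. Merged: [5, 9, 18, 19, 20, 21]
Compare 21 vs 22: take 21 from left. Merged: [5, 9, 18, 19, 20, 21, 21]
Compare 28 vs 22: take 22 from right. Merged: [5, 9, 18, 19, 20, 21, 21, 22]
Compare 28 vs 28: take 28 from left. Merged: [5, 9, 18, 19, 20, 21, 21, 22, 28]
Append remaining from right: [28, 36]. Merged: [5, 9, 18, 19, 20, 21, 21, 22, 28, 28, 36]

Final merged array: [5, 9, 18, 19, 20, 21, 21, 22, 28, 28, 36]
Total comparisons: 9

The merged array is [5, 9, 18, 19, 20, 21, 21, 22, 28, 28, 36], requiring 9 comparisons. The merge step runs in O(n) time where n is the total number of elements.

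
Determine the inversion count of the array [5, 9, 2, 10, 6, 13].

Finding inversions in [5, 9, 2, 10, 6, 13]:

(0, 2): arr[0]=5 > arr[2]=2
(1, 2): arr[1]=9 > arr[2]=2
(1, 4): arr[1]=9 > arr[4]=6
(3, 4): arr[3]=10 > arr[4]=6

Total inversions: 4

The array has 4 inversion(s): (0,2), (1,2), (1,4), (3,4). Each pair (i,j) satisfies i < j and arr[i] > arr[j].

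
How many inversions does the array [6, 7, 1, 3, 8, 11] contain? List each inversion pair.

Finding inversions in [6, 7, 1, 3, 8, 11]:

(0, 2): arr[0]=6 > arr[2]=1
(0, 3): arr[0]=6 > arr[3]=3
(1, 2): arr[1]=7 > arr[2]=1
(1, 3): arr[1]=7 > arr[3]=3

Total inversions: 4

The array has 4 inversion(s): (0,2), (0,3), (1,2), (1,3). Each pair (i,j) satisfies i < j and arr[i] > arr[j].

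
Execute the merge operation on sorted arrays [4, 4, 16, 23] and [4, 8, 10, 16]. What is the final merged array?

Merging process:

Compare 4 vs 4: take 4 from left. Merged: [4]
Compare 4 vs 4: take 4 from left. Merged: [4, 4]
Compare 16 vs 4: take 4 from right. Merged: [4, 4, 4]
Compare 16 vs 8: take 8 from right. Merged: [4, 4, 4, 8]
Compare 16 vs 10: take 10 from right. Merged: [4, 4, 4, 8, 10]
Compare 16 vs 16: take 16 from left. Merged: [4, 4, 4, 8, 10, 16]
Compare 23 vs 16: take 16 from right. Merged: [4, 4, 4, 8, 10, 16, 16]
Append remaining from left: [23]. Merged: [4, 4, 4, 8, 10, 16, 16, 23]

Final merged array: [4, 4, 4, 8, 10, 16, 16, 23]
Total comparisons: 7

The merged array is [4, 4, 4, 8, 10, 16, 16, 23], requiring 7 comparisons. The merge step runs in O(n) time where n is the total number of elements.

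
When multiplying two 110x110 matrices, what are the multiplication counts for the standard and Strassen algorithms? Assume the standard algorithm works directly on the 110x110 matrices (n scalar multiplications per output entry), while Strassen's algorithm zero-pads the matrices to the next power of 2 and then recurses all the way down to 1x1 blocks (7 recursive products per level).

Matrix multiplication for 110x110 matrices:

Strassen's algorithm requires power-of-2 dimensions. Pad 110x110 to 128x128 (next power of 2).

Standard algorithm: 110^3 = 1331000 multiplications
Strassen's algorithm: 7^(log2(128)) = 7^7 = 823543 multiplications
Savings: 1331000 - 823543 = 507457 multiplications

Standard: 1331000 multiplications (110^3). Strassen: 823543 multiplications (7^7, after padding to 128x128). Strassen reduces 8 recursive multiplications to 7 at each level.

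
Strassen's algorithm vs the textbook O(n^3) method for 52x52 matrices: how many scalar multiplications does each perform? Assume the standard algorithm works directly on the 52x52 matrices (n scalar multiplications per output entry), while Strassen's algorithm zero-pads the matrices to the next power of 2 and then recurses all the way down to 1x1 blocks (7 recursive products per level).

Matrix multiplication for 52x52 matrices:

Strassen's algorithm requires power-of-2 dimensions. Pad 52x52 to 64x64 (next power of 2).

Standard algorithm: 52^3 = 140608 multiplications
Strassen's algorithm: 7^(log2(64)) = 7^6 = 117649 multiplications
Savings: 140608 - 117649 = 22959 multiplications

Standard: 140608 multiplications (52^3). Strassen: 117649 multiplications (7^6, after padding to 64x64). Strassen reduces 8 recursive multiplications to 7 at each level.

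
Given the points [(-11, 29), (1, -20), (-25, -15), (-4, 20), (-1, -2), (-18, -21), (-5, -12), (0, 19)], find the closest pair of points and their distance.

Computing all pairwise distances among 8 points:

d((-11, 29), (1, -20)) = 50.448
d((-11, 29), (-25, -15)) = 46.1736
d((-11, 29), (-4, 20)) = 11.4018
d((-11, 29), (-1, -2)) = 32.573
d((-11, 29), (-18, -21)) = 50.4876
d((-11, 29), (-5, -12)) = 41.4367
d((-11, 29), (0, 19)) = 14.8661
d((1, -20), (-25, -15)) = 26.4764
d((1, -20), (-4, 20)) = 40.3113
d((1, -20), (-1, -2)) = 18.1108
d((1, -20), (-18, -21)) = 19.0263
d((1, -20), (-5, -12)) = 10.0
d((1, -20), (0, 19)) = 39.0128
d((-25, -15), (-4, 20)) = 40.8167
d((-25, -15), (-1, -2)) = 27.2947
d((-25, -15), (-18, -21)) = 9.2195
d((-25, -15), (-5, -12)) = 20.2237
d((-25, -15), (0, 19)) = 42.2019
d((-4, 20), (-1, -2)) = 22.2036
d((-4, 20), (-18, -21)) = 43.3244
d((-4, 20), (-5, -12)) = 32.0156
d((-4, 20), (0, 19)) = 4.1231 <-- minimum
d((-1, -2), (-18, -21)) = 25.4951
d((-1, -2), (-5, -12)) = 10.7703
d((-1, -2), (0, 19)) = 21.0238
d((-18, -21), (-5, -12)) = 15.8114
d((-18, -21), (0, 19)) = 43.8634
d((-5, -12), (0, 19)) = 31.4006

Closest pair: (-4, 20) and (0, 19) with distance 4.1231

The closest pair is (-4, 20) and (0, 19) with Euclidean distance 4.1231. For 8 points, brute-force pairwise comparison is shown above. For large n, the divide-and-conquer algorithm (sort by x, recurse on halves, check the dividing strip) achieves O(n log n).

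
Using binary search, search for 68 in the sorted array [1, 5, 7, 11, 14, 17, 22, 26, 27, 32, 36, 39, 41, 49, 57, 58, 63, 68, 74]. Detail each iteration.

Binary search for 68 in [1, 5, 7, 11, 14, 17, 22, 26, 27, 32, 36, 39, 41, 49, 57, 58, 63, 68, 74]:

lo=0, hi=18, mid=9, arr[mid]=32 -> 32 < 68, search right half
lo=10, hi=18, mid=14, arr[mid]=57 -> 57 < 68, search right half
lo=15, hi=18, mid=16, arr[mid]=63 -> 63 < 68, search right half
lo=17, hi=18, mid=17, arr[mid]=68 -> Found target at index 17!

Binary search finds 68 at index 17 after 4 comparisons. The search repeatedly halves the search space by comparing with the middle element.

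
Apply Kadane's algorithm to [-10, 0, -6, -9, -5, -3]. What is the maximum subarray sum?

Using Kadane's algorithm on [-10, 0, -6, -9, -5, -3]:

Scanning through the array:
Position 1 (value 0): max_ending_here = 0, max_so_far = 0
Position 2 (value -6): max_ending_here = -6, max_so_far = 0
Position 3 (value -9): max_ending_here = -9, max_so_far = 0
Position 4 (value -5): max_ending_here = -5, max_so_far = 0
Position 5 (value -3): max_ending_here = -3, max_so_far = 0

Maximum subarray: [0]
Maximum sum: 0

The maximum subarray is [0] with sum 0. This subarray runs from index 1 to index 1.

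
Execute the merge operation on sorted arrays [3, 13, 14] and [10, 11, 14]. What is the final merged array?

Merging process:

Compare 3 vs 10: take 3 from left. Merged: [3]
Compare 13 vs 10: take 10 from right. Merged: [3, 10]
Compare 13 vs 11: take 11 from right. Merged: [3, 10, 11]
Compare 13 vs 14: take 13 from left. Merged: [3, 10, 11, 13]
Compare 14 vs 14: take 14 from left. Merged: [3, 10, 11, 13, 14]
Append remaining from right: [14]. Merged: [3, 10, 11, 13, 14, 14]

Final merged array: [3, 10, 11, 13, 14, 14]
Total comparisons: 5

The merged array is [3, 10, 11, 13, 14, 14], requiring 5 comparisons. The merge step runs in O(n) time where n is the total number of elements.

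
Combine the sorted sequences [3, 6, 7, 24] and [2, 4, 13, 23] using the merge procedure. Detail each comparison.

Merging process:

Compare 3 vs 2: take 2 from right. Merged: [2]
Compare 3 vs 4: take 3 from left. Merged: [2, 3]
Compare 6 vs 4: take 4 from right. Merged: [2, 3, 4]
Compare 6 vs 13: take 6 from left. Merged: [2, 3, 4, 6]
Compare 7 vs 13: take 7 from left. Merged: [2, 3, 4, 6, 7]
Compare 24 vs 13: take 13 from right. Merged: [2, 3, 4, 6, 7, 13]
Compare 24 vs 23: take 23 from right. Merged: [2, 3, 4, 6, 7, 13, 23]
Append remaining from left: [24]. Merged: [2, 3, 4, 6, 7, 13, 23, 24]

Final merged array: [2, 3, 4, 6, 7, 13, 23, 24]
Total comparisons: 7

The merged array is [2, 3, 4, 6, 7, 13, 23, 24], requiring 7 comparisons. The merge step runs in O(n) time where n is the total number of elements.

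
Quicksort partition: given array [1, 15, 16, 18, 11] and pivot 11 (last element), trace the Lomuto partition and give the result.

Lomuto partition with pivot = 11:

Initial array: [1, 15, 16, 18, 11]

arr[0]=1 <= 11: swap with position 0, array becomes [1, 15, 16, 18, 11]
arr[1]=15 > 11: no swap
arr[2]=16 > 11: no swap
arr[3]=18 > 11: no swap

Place pivot at position 1: [1, 11, 16, 18, 15]
Pivot position: 1

After partitioning with pivot 11, the array becomes [1, 11, 16, 18, 15]. The pivot is placed at index 1. All elements to the left of the pivot are <= 11, and all elements to the right are > 11.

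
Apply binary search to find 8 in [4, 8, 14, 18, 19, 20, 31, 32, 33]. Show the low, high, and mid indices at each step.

Binary search for 8 in [4, 8, 14, 18, 19, 20, 31, 32, 33]:

lo=0, hi=8, mid=4, arr[mid]=19 -> 19 > 8, search left half
lo=0, hi=3, mid=1, arr[mid]=8 -> Found target at index 1!

Binary search finds 8 at index 1 after 2 comparisons. The search repeatedly halves the search space by comparing with the middle element.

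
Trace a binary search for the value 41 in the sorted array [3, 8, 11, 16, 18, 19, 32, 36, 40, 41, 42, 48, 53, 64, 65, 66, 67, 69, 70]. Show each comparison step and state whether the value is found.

Binary search for 41 in [3, 8, 11, 16, 18, 19, 32, 36, 40, 41, 42, 48, 53, 64, 65, 66, 67, 69, 70]:

lo=0, hi=18, mid=9, arr[mid]=41 -> Found target at index 9!

Binary search finds 41 at index 9 after 1 comparisons. The search repeatedly halves the search space by comparing with the middle element.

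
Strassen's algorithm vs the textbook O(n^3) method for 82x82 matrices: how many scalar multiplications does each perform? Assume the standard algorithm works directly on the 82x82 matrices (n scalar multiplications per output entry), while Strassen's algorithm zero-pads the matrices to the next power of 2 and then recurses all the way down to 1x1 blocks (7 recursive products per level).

Matrix multiplication for 82x82 matrices:

Strassen's algorithm requires power-of-2 dimensions. Pad 82x82 to 128x128 (next power of 2).

Standard algorithm: 82^3 = 551368 multiplications
Strassen's algorithm: 7^(log2(128)) = 7^7 = 823543 multiplications
Difference: 551368 - 823543 = -272175 (Strassen uses MORE here due to padding overhead — for small or just-over-power-of-2 n, padding can outweigh the per-level savings)

Standard: 551368 multiplications (82^3). Strassen: 823543 multiplications (7^7, after padding to 128x128). Strassen reduces 8 recursive multiplications to 7 at each level.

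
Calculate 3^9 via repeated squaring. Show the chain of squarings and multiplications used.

Computing 3^9 by squaring (build up from 3^1; each line after the first costs one multiplication):

3^1 = 3
3^2 = (3^1)^2 = 3^2 = 9
3^4 = (3^2)^2 = 9^2 = 81
3^8 = (3^4)^2 = 81^2 = 6561
3^9 = 3 * 3^8 = 3 * 6561 = 19683

Result: 19683
Multiplications needed: 4 (4 lines after 3^1)

3^9 = 19683. Using exponentiation by squaring, this requires 4 multiplications. The key idea: if the exponent is even, square the half-power; if odd, multiply by the base once.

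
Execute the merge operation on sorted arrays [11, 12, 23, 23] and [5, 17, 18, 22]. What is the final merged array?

Merging process:

Compare 11 vs 5: take 5 from right. Merged: [5]
Compare 11 vs 17: take 11 from left. Merged: [5, 11]
Compare 12 vs 17: take 12 from left. Merged: [5, 11, 12]
Compare 23 vs 17: take 17 from right. Merged: [5, 11, 12, 17]
Compare 23 vs 18: take 18 from right. Merged: [5, 11, 12, 17, 18]
Compare 23 vs 22: take 22 from right. Merged: [5, 11, 12, 17, 18, 22]
Append remaining from left: [23, 23]. Merged: [5, 11, 12, 17, 18, 22, 23, 23]

Final merged array: [5, 11, 12, 17, 18, 22, 23, 23]
Total comparisons: 6

The merged array is [5, 11, 12, 17, 18, 22, 23, 23], requiring 6 comparisons. The merge step runs in O(n) time where n is the total number of elements.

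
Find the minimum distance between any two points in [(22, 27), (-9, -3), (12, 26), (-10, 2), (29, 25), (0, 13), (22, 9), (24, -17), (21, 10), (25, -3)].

Computing all pairwise distances among 10 points:

d((22, 27), (-9, -3)) = 43.1393
d((22, 27), (12, 26)) = 10.0499
d((22, 27), (-10, 2)) = 40.6079
d((22, 27), (29, 25)) = 7.2801
d((22, 27), (0, 13)) = 26.0768
d((22, 27), (22, 9)) = 18.0
d((22, 27), (24, -17)) = 44.0454
d((22, 27), (21, 10)) = 17.0294
d((22, 27), (25, -3)) = 30.1496
d((-9, -3), (12, 26)) = 35.805
d((-9, -3), (-10, 2)) = 5.099
d((-9, -3), (29, 25)) = 47.2017
d((-9, -3), (0, 13)) = 18.3576
d((-9, -3), (22, 9)) = 33.2415
d((-9, -3), (24, -17)) = 35.8469
d((-9, -3), (21, 10)) = 32.6956
d((-9, -3), (25, -3)) = 34.0
d((12, 26), (-10, 2)) = 32.5576
d((12, 26), (29, 25)) = 17.0294
d((12, 26), (0, 13)) = 17.6918
d((12, 26), (22, 9)) = 19.7231
d((12, 26), (24, -17)) = 44.643
d((12, 26), (21, 10)) = 18.3576
d((12, 26), (25, -3)) = 31.7805
d((-10, 2), (29, 25)) = 45.2769
d((-10, 2), (0, 13)) = 14.8661
d((-10, 2), (22, 9)) = 32.7567
d((-10, 2), (24, -17)) = 38.9487
d((-10, 2), (21, 10)) = 32.0156
d((-10, 2), (25, -3)) = 35.3553
d((29, 25), (0, 13)) = 31.3847
d((29, 25), (22, 9)) = 17.4642
d((29, 25), (24, -17)) = 42.2966
d((29, 25), (21, 10)) = 17.0
d((29, 25), (25, -3)) = 28.2843
d((0, 13), (22, 9)) = 22.3607
d((0, 13), (24, -17)) = 38.4187
d((0, 13), (21, 10)) = 21.2132
d((0, 13), (25, -3)) = 29.6816
d((22, 9), (24, -17)) = 26.0768
d((22, 9), (21, 10)) = 1.4142 <-- minimum
d((22, 9), (25, -3)) = 12.3693
d((24, -17), (21, 10)) = 27.1662
d((24, -17), (25, -3)) = 14.0357
d((21, 10), (25, -3)) = 13.6015

Closest pair: (22, 9) and (21, 10) with distance 1.4142

The closest pair is (22, 9) and (21, 10) with Euclidean distance 1.4142. For 10 points, brute-force pairwise comparison is shown above. For large n, the divide-and-conquer algorithm (sort by x, recurse on halves, check the dividing strip) achieves O(n log n).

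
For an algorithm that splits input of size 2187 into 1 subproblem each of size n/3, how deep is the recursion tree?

For divide and conquer with division factor 3:

Problem sizes at each level:
Level 0: 2187
Level 1: 729
Level 2: 243
Level 3: 81
Level 4: 27
Level 5: 9
Level 6: 3
Level 7: 1

The root is level 0 and the size-1 base case is level 7 (the tree spans levels 0 through 7, i.e. 8 levels counting the root), so the depth is the number of divisions: log_3(2187) = 7

The recursion tree depth is log_3(2187) = 7. At each level, the problem size is divided by 3, so it takes 7 divisions to reduce to a base case of size 1. The algorithm makes 1 recursive call at each level.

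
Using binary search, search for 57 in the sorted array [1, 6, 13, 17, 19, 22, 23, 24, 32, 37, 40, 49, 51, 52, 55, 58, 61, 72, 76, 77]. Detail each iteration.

Binary search for 57 in [1, 6, 13, 17, 19, 22, 23, 24, 32, 37, 40, 49, 51, 52, 55, 58, 61, 72, 76, 77]:

lo=0, hi=19, mid=9, arr[mid]=37 -> 37 < 57, search right half
lo=10, hi=19, mid=14, arr[mid]=55 -> 55 < 57, search right half
lo=15, hi=19, mid=17, arr[mid]=72 -> 72 > 57, search left half
lo=15, hi=16, mid=15, arr[mid]=58 -> 58 > 57, search left half
lo=15 > hi=14, target 57 not found

Binary search determines that 57 is not in the array after 4 comparisons. The search space was exhausted without finding the target.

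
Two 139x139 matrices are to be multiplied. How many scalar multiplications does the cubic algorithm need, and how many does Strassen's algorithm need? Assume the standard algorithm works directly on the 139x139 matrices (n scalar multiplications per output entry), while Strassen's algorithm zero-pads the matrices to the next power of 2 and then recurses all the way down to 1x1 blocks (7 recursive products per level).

Matrix multiplication for 139x139 matrices:

Strassen's algorithm requires power-of-2 dimensions. Pad 139x139 to 256x256 (next power of 2).

Standard algorithm: 139^3 = 2685619 multiplications
Strassen's algorithm: 7^(log2(256)) = 7^8 = 5764801 multiplications
Difference: 2685619 - 5764801 = -3079182 (Strassen uses MORE here due to padding overhead — for small or just-over-power-of-2 n, padding can outweigh the per-level savings)

Standard: 2685619 multiplications (139^3). Strassen: 5764801 multiplications (7^8, after padding to 256x256). Strassen reduces 8 recursive multiplications to 7 at each level.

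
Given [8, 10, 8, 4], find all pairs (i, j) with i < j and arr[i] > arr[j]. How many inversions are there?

Finding inversions in [8, 10, 8, 4]:

(0, 3): arr[0]=8 > arr[3]=4
(1, 2): arr[1]=10 > arr[2]=8
(1, 3): arr[1]=10 > arr[3]=4
(2, 3): arr[2]=8 > arr[3]=4

Total inversions: 4

The array has 4 inversion(s): (0,3), (1,2), (1,3), (2,3). Each pair (i,j) satisfies i < j and arr[i] > arr[j].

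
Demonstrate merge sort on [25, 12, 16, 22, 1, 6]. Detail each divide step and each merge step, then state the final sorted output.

Merge sort trace:

Split: [25, 12, 16, 22, 1, 6] -> [25, 12, 16] and [22, 1, 6]
  Split: [25, 12, 16] -> [25] and [12, 16]
    Split: [12, 16] -> [12] and [16]
    Merge: [12] + [16] -> [12, 16]
  Merge: [25] + [12, 16] -> [12, 16, 25]
  Split: [22, 1, 6] -> [22] and [1, 6]
    Split: [1, 6] -> [1] and [6]
    Merge: [1] + [6] -> [1, 6]
  Merge: [22] + [1, 6] -> [1, 6, 22]
Merge: [12, 16, 25] + [1, 6, 22] -> [1, 6, 12, 16, 22, 25]

Final sorted array: [1, 6, 12, 16, 22, 25]

The merge sort proceeds by recursively splitting the array and merging sorted halves.
After all merges, the sorted array is [1, 6, 12, 16, 22, 25].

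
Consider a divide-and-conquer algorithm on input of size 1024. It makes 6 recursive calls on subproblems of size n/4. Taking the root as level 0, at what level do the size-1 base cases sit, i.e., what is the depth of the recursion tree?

For divide and conquer with division factor 4:

Problem sizes at each level:
Level 0: 1024
Level 1: 256
Level 2: 64
Level 3: 16
Level 4: 4
Level 5: 1

The root is level 0 and the size-1 base case is level 5 (the tree spans levels 0 through 5, i.e. 6 levels counting the root), so the depth is the number of divisions: log_4(1024) = 5

The recursion tree depth is log_4(1024) = 5. At each level, the problem size is divided by 4, so it takes 5 divisions to reduce to a base case of size 1. The algorithm makes 6 recursive calls at each level.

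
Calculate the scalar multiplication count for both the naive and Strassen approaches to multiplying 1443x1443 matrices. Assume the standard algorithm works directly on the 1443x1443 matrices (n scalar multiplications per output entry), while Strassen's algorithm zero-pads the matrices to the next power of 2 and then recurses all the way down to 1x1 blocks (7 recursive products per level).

Matrix multiplication for 1443x1443 matrices:

Strassen's algorithm requires power-of-2 dimensions. Pad 1443x1443 to 2048x2048 (next power of 2).

Standard algorithm: 1443^3 = 3004685307 multiplications
Strassen's algorithm: 7^(log2(2048)) = 7^11 = 1977326743 multiplications
Savings: 3004685307 - 1977326743 = 1027358564 multiplications

Standard: 3004685307 multiplications (1443^3). Strassen: 1977326743 multiplications (7^11, after padding to 2048x2048). Strassen reduces 8 recursive multiplications to 7 at each level.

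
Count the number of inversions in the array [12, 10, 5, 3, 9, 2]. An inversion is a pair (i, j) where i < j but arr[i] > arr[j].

Finding inversions in [12, 10, 5, 3, 9, 2]:

(0, 1): arr[0]=12 > arr[1]=10
(0, 2): arr[0]=12 > arr[2]=5
(0, 3): arr[0]=12 > arr[3]=3
(0, 4): arr[0]=12 > arr[4]=9
(0, 5): arr[0]=12 > arr[5]=2
(1, 2): arr[1]=10 > arr[2]=5
(1, 3): arr[1]=10 > arr[3]=3
(1, 4): arr[1]=10 > arr[4]=9
(1, 5): arr[1]=10 > arr[5]=2
(2, 3): arr[2]=5 > arr[3]=3
(2, 5): arr[2]=5 > arr[5]=2
(3, 5): arr[3]=3 > arr[5]=2
(4, 5): arr[4]=9 > arr[5]=2

Total inversions: 13

The array has 13 inversion(s): (0,1), (0,2), (0,3), (0,4), (0,5), (1,2), (1,3), (1,4), (1,5), (2,3), (2,5), (3,5), (4,5). Each pair (i,j) satisfies i < j and arr[i] > arr[j].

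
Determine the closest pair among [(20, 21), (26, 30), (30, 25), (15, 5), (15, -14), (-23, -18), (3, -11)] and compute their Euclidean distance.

Computing all pairwise distances among 7 points:

d((20, 21), (26, 30)) = 10.8167
d((20, 21), (30, 25)) = 10.7703
d((20, 21), (15, 5)) = 16.7631
d((20, 21), (15, -14)) = 35.3553
d((20, 21), (-23, -18)) = 58.0517
d((20, 21), (3, -11)) = 36.2353
d((26, 30), (30, 25)) = 6.4031 <-- minimum
d((26, 30), (15, 5)) = 27.313
d((26, 30), (15, -14)) = 45.3542
d((26, 30), (-23, -18)) = 68.593
d((26, 30), (3, -11)) = 47.0106
d((30, 25), (15, 5)) = 25.0
d((30, 25), (15, -14)) = 41.7852
d((30, 25), (-23, -18)) = 68.2495
d((30, 25), (3, -11)) = 45.0
d((15, 5), (15, -14)) = 19.0
d((15, 5), (-23, -18)) = 44.4185
d((15, 5), (3, -11)) = 20.0
d((15, -14), (-23, -18)) = 38.2099
d((15, -14), (3, -11)) = 12.3693
d((-23, -18), (3, -11)) = 26.9258

Closest pair: (26, 30) and (30, 25) with distance 6.4031

The closest pair is (26, 30) and (30, 25) with Euclidean distance 6.4031. For 7 points, brute-force pairwise comparison is shown above. For large n, the divide-and-conquer algorithm (sort by x, recurse on halves, check the dividing strip) achieves O(n log n).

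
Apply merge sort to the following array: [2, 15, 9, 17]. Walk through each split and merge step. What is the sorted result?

Merge sort trace:

Split: [2, 15, 9, 17] -> [2, 15] and [9, 17]
  Split: [2, 15] -> [2] and [15]
  Merge: [2] + [15] -> [2, 15]
  Split: [9, 17] -> [9] and [17]
  Merge: [9] + [17] -> [9, 17]
Merge: [2, 15] + [9, 17] -> [2, 9, 15, 17]

Final sorted array: [2, 9, 15, 17]

The merge sort proceeds by recursively splitting the array and merging sorted halves.
After all merges, the sorted array is [2, 9, 15, 17].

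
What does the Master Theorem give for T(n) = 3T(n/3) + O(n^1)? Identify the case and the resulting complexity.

Master Theorem for T(n) = 3T(n/3) + O(n^1):

a = 3, b = 3, c = 1
log_b(a) = log_3(3) = 1.0000

Case 2: c = 1 = log_3(3) = 1.0000
T(n) = O(n^1 log n) = O(n log n)

For T(n) = 3T(n/3) + O(n^1): log_3(3) = 1.0000. This is Case 2 of the Master Theorem (c = log_b(a), equal work at all levels), giving O(n log n).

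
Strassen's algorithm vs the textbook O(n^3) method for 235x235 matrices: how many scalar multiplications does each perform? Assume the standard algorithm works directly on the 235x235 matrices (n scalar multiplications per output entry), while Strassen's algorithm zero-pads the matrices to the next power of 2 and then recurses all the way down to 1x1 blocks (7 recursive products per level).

Matrix multiplication for 235x235 matrices:

Strassen's algorithm requires power-of-2 dimensions. Pad 235x235 to 256x256 (next power of 2).

Standard algorithm: 235^3 = 12977875 multiplications
Strassen's algorithm: 7^(log2(256)) = 7^8 = 5764801 multiplications
Savings: 12977875 - 5764801 = 7213074 multiplications

Standard: 12977875 multiplications (235^3). Strassen: 5764801 multiplications (7^8, after padding to 256x256). Strassen reduces 8 recursive multiplications to 7 at each level.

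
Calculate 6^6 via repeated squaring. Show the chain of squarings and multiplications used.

Computing 6^6 by squaring (build up from 6^1; each line after the first costs one multiplication):

6^1 = 6
6^2 = (6^1)^2 = 6^2 = 36
6^3 = 6 * 6^2 = 6 * 36 = 216
6^6 = (6^3)^2 = 216^2 = 46656

Result: 46656
Multiplications needed: 3 (3 lines after 6^1)

6^6 = 46656. Using exponentiation by squaring, this requires 3 multiplications. The key idea: if the exponent is even, square the half-power; if odd, multiply by the base once.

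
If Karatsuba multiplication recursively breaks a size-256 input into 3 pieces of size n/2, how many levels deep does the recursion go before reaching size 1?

For divide and conquer with division factor 2:

Problem sizes at each level:
Level 0: 256
Level 1: 128
Level 2: 64
Level 3: 32
Level 4: 16
Level 5: 8
Level 6: 4
Level 7: 2
Level 8: 1

The root is level 0 and the size-1 base case is level 8 (the tree spans levels 0 through 8, i.e. 9 levels counting the root), so the depth is the number of divisions: log_2(256) = 8

The recursion tree depth is log_2(256) = 8. At each level, the problem size is divided by 2, so it takes 8 divisions to reduce to a base case of size 1. The algorithm makes 3 recursive calls at each level.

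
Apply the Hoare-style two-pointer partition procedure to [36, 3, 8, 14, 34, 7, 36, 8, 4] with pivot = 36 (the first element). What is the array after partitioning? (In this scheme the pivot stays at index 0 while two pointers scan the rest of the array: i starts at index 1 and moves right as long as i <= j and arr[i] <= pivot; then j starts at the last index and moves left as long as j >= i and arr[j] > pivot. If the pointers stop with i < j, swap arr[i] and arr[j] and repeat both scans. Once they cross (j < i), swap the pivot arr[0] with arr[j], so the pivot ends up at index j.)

Hoare-style two-pointer partition with pivot = 36:

Initial array: [36, 3, 8, 14, 34, 7, 36, 8, 4]

Pointers start at i = 1, j = 8.
i ends at 9, j ends at 8: the pointers have crossed (j < i), so scanning stops.

Swap pivot arr[0] with arr[8] to place pivot at position 8: [4, 3, 8, 14, 34, 7, 36, 8, 36]
Pivot position: 8

After partitioning with pivot 36, the array becomes [4, 3, 8, 14, 34, 7, 36, 8, 36]. The pivot is placed at index 8. All elements to the left of the pivot are <= 36, and all elements to the right are > 36.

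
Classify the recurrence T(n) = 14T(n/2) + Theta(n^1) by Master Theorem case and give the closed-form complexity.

Master Theorem for T(n) = 14T(n/2) + O(n^1):

a = 14, b = 2, c = 1
log_b(a) = log_2(14) = 3.8074

Case 1: c = 1 < log_2(14) = 3.8074
T(n) = O(n^(log_2 14))

For T(n) = 14T(n/2) + O(n^1): log_2(14) = 3.8074. This is Case 1 of the Master Theorem (c < log_b(a), work dominated by leaves), giving O(n^(log_2 14)).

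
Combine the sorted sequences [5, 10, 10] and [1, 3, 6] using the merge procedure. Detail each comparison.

Merging process:

Compare 5 vs 1: take 1 from right. Merged: [1]
Compare 5 vs 3: take 3 from right. Merged: [1, 3]
Compare 5 vs 6: take 5 from left. Merged: [1, 3, 5]
Compare 10 vs 6: take 6 from right. Merged: [1, 3, 5, 6]
Append remaining from left: [10, 10]. Merged: [1, 3, 5, 6, 10, 10]

Final merged array: [1, 3, 5, 6, 10, 10]
Total comparisons: 4

The merged array is [1, 3, 5, 6, 10, 10], requiring 4 comparisons. The merge step runs in O(n) time where n is the total number of elements.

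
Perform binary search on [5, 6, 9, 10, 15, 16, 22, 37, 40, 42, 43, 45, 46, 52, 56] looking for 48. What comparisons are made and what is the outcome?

Binary search for 48 in [5, 6, 9, 10, 15, 16, 22, 37, 40, 42, 43, 45, 46, 52, 56]:

lo=0, hi=14, mid=7, arr[mid]=37 -> 37 < 48, search right half
lo=8, hi=14, mid=11, arr[mid]=45 -> 45 < 48, search right half
lo=12, hi=14, mid=13, arr[mid]=52 -> 52 > 48, search left half
lo=12, hi=12, mid=12, arr[mid]=46 -> 46 < 48, search right half
lo=13 > hi=12, target 48 not found

Binary search determines that 48 is not in the array after 4 comparisons. The search space was exhausted without finding the target.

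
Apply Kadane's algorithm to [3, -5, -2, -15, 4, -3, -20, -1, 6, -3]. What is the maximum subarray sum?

Using Kadane's algorithm on [3, -5, -2, -15, 4, -3, -20, -1, 6, -3]:

Scanning through the array:
Position 1 (value -5): max_ending_here = -2, max_so_far = 3
Position 2 (value -2): max_ending_here = -2, max_so_far = 3
Position 3 (value -15): max_ending_here = -15, max_so_far = 3
Position 4 (value 4): max_ending_here = 4, max_so_far = 4
Position 5 (value -3): max_ending_here = 1, max_so_far = 4
Position 6 (value -20): max_ending_here = -19, max_so_far = 4
Position 7 (value -1): max_ending_here = -1, max_so_far = 4
Position 8 (value 6): max_ending_here = 6, max_so_far = 6
Position 9 (value -3): max_ending_here = 3, max_so_far = 6

Maximum subarray: [6]
Maximum sum: 6

The maximum subarray is [6] with sum 6. This subarray runs from index 8 to index 8.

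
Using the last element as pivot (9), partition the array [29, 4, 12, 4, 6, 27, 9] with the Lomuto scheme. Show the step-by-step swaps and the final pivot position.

Lomuto partition with pivot = 9:

Initial array: [29, 4, 12, 4, 6, 27, 9]

arr[0]=29 > 9: no swap
arr[1]=4 <= 9: swap with position 0, array becomes [4, 29, 12, 4, 6, 27, 9]
arr[2]=12 > 9: no swap
arr[3]=4 <= 9: swap with position 1, array becomes [4, 4, 12, 29, 6, 27, 9]
arr[4]=6 <= 9: swap with position 2, array becomes [4, 4, 6, 29, 12, 27, 9]
arr[5]=27 > 9: no swap

Place pivot at position 3: [4, 4, 6, 9, 12, 27, 29]
Pivot position: 3

After partitioning with pivot 9, the array becomes [4, 4, 6, 9, 12, 27, 29]. The pivot is placed at index 3. All elements to the left of the pivot are <= 9, and all elements to the right are > 9.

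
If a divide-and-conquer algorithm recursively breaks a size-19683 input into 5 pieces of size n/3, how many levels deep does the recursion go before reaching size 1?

For divide and conquer with division factor 3:

Problem sizes at each level:
Level 0: 19683
Level 1: 6561
Level 2: 2187
Level 3: 729
Level 4: 243
Level 5: 81
Level 6: 27
Level 7: 9
Level 8: 3
Level 9: 1

The root is level 0 and the size-1 base case is level 9 (the tree spans levels 0 through 9, i.e. 10 levels counting the root), so the depth is the number of divisions: log_3(19683) = 9

The recursion tree depth is log_3(19683) = 9. At each level, the problem size is divided by 3, so it takes 9 divisions to reduce to a base case of size 1. The algorithm makes 5 recursive calls at each level.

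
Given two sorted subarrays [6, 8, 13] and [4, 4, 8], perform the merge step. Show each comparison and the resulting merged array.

Merging process:

Compare 6 vs 4: take 4 from right. Merged: [4]
Compare 6 vs 4: take 4 from right. Merged: [4, 4]
Compare 6 vs 8: take 6 from left. Merged: [4, 4, 6]
Compare 8 vs 8: take 8 from left. Merged: [4, 4, 6, 8]
Compare 13 vs 8: take 8 from right. Merged: [4, 4, 6, 8, 8]
Append remaining from left: [13]. Merged: [4, 4, 6, 8, 8, 13]

Final merged array: [4, 4, 6, 8, 8, 13]
Total comparisons: 5

The merged array is [4, 4, 6, 8, 8, 13], requiring 5 comparisons. The merge step runs in O(n) time where n is the total number of elements.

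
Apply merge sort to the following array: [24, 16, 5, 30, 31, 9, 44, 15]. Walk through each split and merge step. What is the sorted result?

Merge sort trace:

Split: [24, 16, 5, 30, 31, 9, 44, 15] -> [24, 16, 5, 30] and [31, 9, 44, 15]
  Split: [24, 16, 5, 30] -> [24, 16] and [5, 30]
    Split: [24, 16] -> [24] and [16]
    Merge: [24] + [16] -> [16, 24]
    Split: [5, 30] -> [5] and [30]
    Merge: [5] + [30] -> [5, 30]
  Merge: [16, 24] + [5, 30] -> [5, 16, 24, 30]
  Split: [31, 9, 44, 15] -> [31, 9] and [44, 15]
    Split: [31, 9] -> [31] and [9]
    Merge: [31] + [9] -> [9, 31]
    Split: [44, 15] -> [44] and [15]
    Merge: [44] + [15] -> [15, 44]
  Merge: [9, 31] + [15, 44] -> [9, 15, 31, 44]
Merge: [5, 16, 24, 30] + [9, 15, 31, 44] -> [5, 9, 15, 16, 24, 30, 31, 44]

Final sorted array: [5, 9, 15, 16, 24, 30, 31, 44]

The merge sort proceeds by recursively splitting the array and merging sorted halves.
After all merges, the sorted array is [5, 9, 15, 16, 24, 30, 31, 44].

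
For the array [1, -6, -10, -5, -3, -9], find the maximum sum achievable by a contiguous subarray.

Using Kadane's algorithm on [1, -6, -10, -5, -3, -9]:

Scanning through the array:
Position 1 (value -6): max_ending_here = -5, max_so_far = 1
Position 2 (value -10): max_ending_here = -10, max_so_far = 1
Position 3 (value -5): max_ending_here = -5, max_so_far = 1
Position 4 (value -3): max_ending_here = -3, max_so_far = 1
Position 5 (value -9): max_ending_here = -9, max_so_far = 1

Maximum subarray: [1]
Maximum sum: 1

The maximum subarray is [1] with sum 1. This subarray runs from index 0 to index 0.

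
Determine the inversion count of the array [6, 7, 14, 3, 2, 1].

Finding inversions in [6, 7, 14, 3, 2, 1]:

(0, 3): arr[0]=6 > arr[3]=3
(0, 4): arr[0]=6 > arr[4]=2
(0, 5): arr[0]=6 > arr[5]=1
(1, 3): arr[1]=7 > arr[3]=3
(1, 4): arr[1]=7 > arr[4]=2
(1, 5): arr[1]=7 > arr[5]=1
(2, 3): arr[2]=14 > arr[3]=3
(2, 4): arr[2]=14 > arr[4]=2
(2, 5): arr[2]=14 > arr[5]=1
(3, 4): arr[3]=3 > arr[4]=2
(3, 5): arr[3]=3 > arr[5]=1
(4, 5): arr[4]=2 > arr[5]=1

Total inversions: 12

The array has 12 inversion(s): (0,3), (0,4), (0,5), (1,3), (1,4), (1,5), (2,3), (2,4), (2,5), (3,4), (3,5), (4,5). Each pair (i,j) satisfies i < j and arr[i] > arr[j].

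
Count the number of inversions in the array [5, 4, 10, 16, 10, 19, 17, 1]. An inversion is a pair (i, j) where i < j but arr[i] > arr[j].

Finding inversions in [5, 4, 10, 16, 10, 19, 17, 1]:

(0, 1): arr[0]=5 > arr[1]=4
(0, 7): arr[0]=5 > arr[7]=1
(1, 7): arr[1]=4 > arr[7]=1
(2, 7): arr[2]=10 > arr[7]=1
(3, 4): arr[3]=16 > arr[4]=10
(3, 7): arr[3]=16 > arr[7]=1
(4, 7): arr[4]=10 > arr[7]=1
(5, 6): arr[5]=19 > arr[6]=17
(5, 7): arr[5]=19 > arr[7]=1
(6, 7): arr[6]=17 > arr[7]=1

Total inversions: 10

The array has 10 inversion(s): (0,1), (0,7), (1,7), (2,7), (3,4), (3,7), (4,7), (5,6), (5,7), (6,7). Each pair (i,j) satisfies i < j and arr[i] > arr[j].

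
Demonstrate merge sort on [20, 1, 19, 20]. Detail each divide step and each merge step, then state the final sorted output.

Merge sort trace:

Split: [20, 1, 19, 20] -> [20, 1] and [19, 20]
  Split: [20, 1] -> [20] and [1]
  Merge: [20] + [1] -> [1, 20]
  Split: [19, 20] -> [19] and [20]
  Merge: [19] + [20] -> [19, 20]
Merge: [1, 20] + [19, 20] -> [1, 19, 20, 20]

Final sorted array: [1, 19, 20, 20]

The merge sort proceeds by recursively splitting the array and merging sorted halves.
After all merges, the sorted array is [1, 19, 20, 20].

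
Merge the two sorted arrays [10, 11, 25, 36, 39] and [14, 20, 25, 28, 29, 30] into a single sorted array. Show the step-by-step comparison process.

Merging process:

Compare 10 vs 14: take 10 from left. Merged: [10]
Compare 11 vs 14: take 11 from left. Merged: [10, 11]
Compare 25 vs 14: take 14 from right. Merged: [10, 11, 14]
Compare 25 vs 20: take 20 from right. Merged: [10, 11, 14, 20]
Compare 25 vs 25: take 25 from left. Merged: [10, 11, 14, 20, 25]
Compare 36 vs 25: take 25 from right. Merged: [10, 11, 14, 20, 25, 25]
Compare 36 vs 28: take 28 from right. Merged: [10, 11, 14, 20, 25, 25, 28]
Compare 36 vs 29: take 29 from right. Merged: [10, 11, 14, 20, 25, 25, 28, 29]
Compare 36 vs 30: take 30 from right. Merged: [10, 11, 14, 20, 25, 25, 28, 29, 30]
Append remaining from left: [36, 39]. Merged: [10, 11, 14, 20, 25, 25, 28, 29, 30, 36, 39]

Final merged array: [10, 11, 14, 20, 25, 25, 28, 29, 30, 36, 39]
Total comparisons: 9

The merged array is [10, 11, 14, 20, 25, 25, 28, 29, 30, 36, 39], requiring 9 comparisons. The merge step runs in O(n) time where n is the total number of elements.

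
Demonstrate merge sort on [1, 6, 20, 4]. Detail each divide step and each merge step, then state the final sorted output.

Merge sort trace:

Split: [1, 6, 20, 4] -> [1, 6] and [20, 4]
  Split: [1, 6] -> [1] and [6]
  Merge: [1] + [6] -> [1, 6]
  Split: [20, 4] -> [20] and [4]
  Merge: [20] + [4] -> [4, 20]
Merge: [1, 6] + [4, 20] -> [1, 4, 6, 20]

Final sorted array: [1, 4, 6, 20]

The merge sort proceeds by recursively splitting the array and merging sorted halves.
After all merges, the sorted array is [1, 4, 6, 20].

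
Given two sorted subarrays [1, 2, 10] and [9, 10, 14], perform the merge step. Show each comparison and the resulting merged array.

Merging process:

Compare 1 vs 9: take 1 from left. Merged: [1]
Compare 2 vs 9: take 2 from left. Merged: [1, 2]
Compare 10 vs 9: take 9 from right. Merged: [1, 2, 9]
Compare 10 vs 10: take 10 from left. Merged: [1, 2, 9, 10]
Append remaining from right: [10, 14]. Merged: [1, 2, 9, 10, 10, 14]

Final merged array: [1, 2, 9, 10, 10, 14]
Total comparisons: 4

The merged array is [1, 2, 9, 10, 10, 14], requiring 4 comparisons. The merge step runs in O(n) time where n is the total number of elements.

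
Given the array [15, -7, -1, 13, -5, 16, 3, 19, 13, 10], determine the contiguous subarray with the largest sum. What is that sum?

Using Kadane's algorithm on [15, -7, -1, 13, -5, 16, 3, 19, 13, 10]:

Scanning through the array:
Position 1 (value -7): max_ending_here = 8, max_so_far = 15
Position 2 (value -1): max_ending_here = 7, max_so_far = 15
Position 3 (value 13): max_ending_here = 20, max_so_far = 20
Position 4 (value -5): max_ending_here = 15, max_so_far = 20
Position 5 (value 16): max_ending_here = 31, max_so_far = 31
Position 6 (value 3): max_ending_here = 34, max_so_far = 34
Position 7 (value 19): max_ending_here = 53, max_so_far = 53
Position 8 (value 13): max_ending_here = 66, max_so_far = 66
Position 9 (value 10): max_ending_here = 76, max_so_far = 76

Maximum subarray: [15, -7, -1, 13, -5, 16, 3, 19, 13, 10]
Maximum sum: 76

The maximum subarray is [15, -7, -1, 13, -5, 16, 3, 19, 13, 10] with sum 76. This subarray runs from index 0 to index 9.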